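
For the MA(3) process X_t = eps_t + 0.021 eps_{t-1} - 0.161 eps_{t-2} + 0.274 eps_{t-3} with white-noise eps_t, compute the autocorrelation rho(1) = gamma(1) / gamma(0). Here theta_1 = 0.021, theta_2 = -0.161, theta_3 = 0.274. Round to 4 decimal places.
\rho(1) = -0.0241

For an MA(q) process with theta_0 = 1, the autocovariance is
  gamma(k) = sigma^2 * sum_{i=0..q-k} theta_i * theta_{i+k},
and rho(k) = gamma(k) / gamma(0). Sigma^2 cancels.
  numerator   = (1)*(0.021) + (0.021)*(-0.161) + (-0.161)*(0.274) = -0.026495.
  denominator = (1)^2 + (0.021)^2 + (-0.161)^2 + (0.274)^2 = 1.101438.
  rho(1) = -0.026495 / 1.101438 = -0.0241.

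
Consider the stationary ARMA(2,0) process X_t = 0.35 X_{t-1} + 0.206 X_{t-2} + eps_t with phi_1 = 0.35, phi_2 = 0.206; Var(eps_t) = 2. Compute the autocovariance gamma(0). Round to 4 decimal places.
\gamma(0) = 2.5924

Multiply the model equation by X_{t-k} and take expectations. With theta_0 = psi_0 = 1 and psi_j the MA(infinity) weights, this gives
  gamma(k) - sum_i phi_i gamma(k-i) = c_k,
  c_k = sigma^2 * sum_{j=k..q} theta_j psi_{j-k}   (c_k = 0 for k > q),
using gamma(-m) = gamma(m).
Pure AR (q = 0): c_0 = sigma^2 = 2, c_k = 0 for k >= 1.
Equations for k = 0, 1, 2 (AR order 2, c_2 = 0):
  (E0) gamma(0) = phi_1 gamma(1) + phi_2 gamma(2) + c_0
  (E1) gamma(1) = phi_1 gamma(0) + phi_2 gamma(1) + c_1
  (E2) gamma(2) = phi_1 gamma(1) + phi_2 gamma(0)
From (E1): gamma(1) = A gamma(0) + B with
  A = phi_1 / (1 - phi_2) = 0.35 / 0.794 = 0.440806,   B = c_1 / (1 - phi_2) = 0 / 0.794 = 0.
Insert (E2) into (E0): gamma(0) (1 - phi_2^2) = phi_1 (1 + phi_2) gamma(1) + c_0.
  phi_1 (1 + phi_2) = (0.35)(1.206) = 0.4221,   1 - phi_2^2 = 0.957564.
Replace gamma(1) by A gamma(0) + B and collect gamma(0):
  gamma(0) [0.957564 - (0.4221)(0.440806)] = c_0 = 2
  gamma(0) * 0.7715 = 2
  gamma(0) = 2 / 0.7715 = 2.592353.
Therefore gamma(0) = 2.5924 (to 4 decimal places).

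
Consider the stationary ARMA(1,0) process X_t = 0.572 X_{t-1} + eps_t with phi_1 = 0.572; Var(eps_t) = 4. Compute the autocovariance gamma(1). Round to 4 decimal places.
\gamma(1) = 3.4006

Multiply the model equation by X_{t-k} and take expectations. With theta_0 = psi_0 = 1 and psi_j the MA(infinity) weights, this gives
  gamma(k) - sum_i phi_i gamma(k-i) = c_k,
  c_k = sigma^2 * sum_{j=k..q} theta_j psi_{j-k}   (c_k = 0 for k > q),
using gamma(-m) = gamma(m).
Pure AR (q = 0): c_0 = sigma^2 = 4, c_k = 0 for k >= 1.
Equations for k = 0 and k = 1 (AR order 1):
  gamma(0) = phi_1 gamma(1) + c_0
  gamma(1) = phi_1 gamma(0) + c_1
Substituting the second into the first: gamma(0) (1 - phi_1^2) = c_0 + phi_1 c_1, so
  gamma(0) = c_0 / (1 - phi_1^2) = 4 / (1 - (0.572)^2) = 4 / 0.672816 = 5.945162.
  gamma(1) = phi_1 gamma(0) = (0.572)(5.945162) = 3.400633.
Therefore gamma(1) = 3.4006 (to 4 decimal places).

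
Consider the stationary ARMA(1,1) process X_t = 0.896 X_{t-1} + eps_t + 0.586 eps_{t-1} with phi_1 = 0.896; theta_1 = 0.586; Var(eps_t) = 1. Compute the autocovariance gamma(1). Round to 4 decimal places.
\gamma(1) = 11.4621

Multiply the model equation by X_{t-k} and take expectations. With theta_0 = psi_0 = 1 and psi_j the MA(infinity) weights, this gives
  gamma(k) - sum_i phi_i gamma(k-i) = c_k,
  c_k = sigma^2 * sum_{j=k..q} theta_j psi_{j-k}   (c_k = 0 for k > q),
using gamma(-m) = gamma(m).
psi-weights needed (psi_j = theta_j + sum_i phi_i psi_{j-i}):
  psi_1 = theta_1 + phi_1 = 0.586 + (0.896) = 1.482
Right-hand sides:
  c_0 = sigma^2 (1 + theta_1 psi_1) = 1 * (1 + (0.586)(1.482)) = 1 * 1.868452 = 1.868452
  c_1 = sigma^2 theta_1 = 1 * (0.586) = 0.586
  c_2 = 0
Equations for k = 0 and k = 1 (AR order 1):
  gamma(0) = phi_1 gamma(1) + c_0
  gamma(1) = phi_1 gamma(0) + c_1
Substituting the second into the first: gamma(0) (1 - phi_1^2) = c_0 + phi_1 c_1, so
  gamma(0) = (c_0 + phi_1 c_1) / (1 - phi_1^2) = (1.868452 + (0.896)(0.586)) / (1 - (0.896)^2) = 2.393508 / 0.197184 = 12.138449.
  gamma(1) = phi_1 gamma(0) + c_1 = (0.896)(12.138449) + (0.586) = 11.462051.
Therefore gamma(1) = 11.4621 (to 4 decimal places).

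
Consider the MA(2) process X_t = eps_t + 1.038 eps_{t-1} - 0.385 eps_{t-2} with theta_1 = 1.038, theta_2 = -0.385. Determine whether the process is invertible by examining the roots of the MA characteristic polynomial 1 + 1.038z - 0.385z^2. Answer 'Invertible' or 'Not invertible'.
\text{Not invertible}

The MA(q) characteristic polynomial is P(z) = 1 + 1.038z - 0.385z^2.
Invertibility requires all roots to lie outside the unit circle, i.e. |z| > 1 for every root.
Set 1 + (1.038) z + (-0.385) z^2 = 0, i.e. a z^2 + b z + c = 0 with a = -0.385, b = 1.038, c = 1.
Discriminant D = b^2 - 4ac = (1.038)^2 - 4*(-0.385)*1 = 1.077444 - (-1.54) = 2.617444.
D >= 0, so the roots are real: z = (-b +/- sqrt(D)) / (2a) = (-1.038 +/- 1.617852) / (-0.77).
  z_1 = (-1.038 + 1.617852) / (-0.77) = -0.7531,   |z_1| = 0.7531.
  z_2 = (-1.038 - 1.617852) / (-0.77) = 3.4492,   |z_2| = 3.4492.
Moduli of all roots: 0.7531, 3.4492.
All moduli strictly greater than 1? No.
Verdict: Not invertible.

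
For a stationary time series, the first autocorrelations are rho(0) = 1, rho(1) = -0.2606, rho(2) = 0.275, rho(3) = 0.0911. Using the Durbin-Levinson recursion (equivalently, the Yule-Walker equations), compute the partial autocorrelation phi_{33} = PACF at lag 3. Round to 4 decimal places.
\phi_{33} = 0.2311

The PACF at lag k is phi_{kk}, the last component of the solution
to the Yule-Walker system G_k phi = r_k where
  (G_k)_{ij} = rho(|i - j|), (r_k)_i = rho(i), i,j = 1..k.
Equivalently, Durbin-Levinson gives phi_{kk} iteratively:
  phi_{11} = rho(1)
  phi_{kk} = [rho(k) - sum_{j=1..k-1} phi_{k-1,j} rho(k-j)]
            / [1 - sum_{j=1..k-1} phi_{k-1,j} rho(j)],
  phi_{k,j} = phi_{k-1,j} - phi_{kk} phi_{k-1,k-j},  j = 1..k-1.
Step k = 1:
  phi_11 = rho(1) = -0.2606.
Step k = 2:
  phi_22 = [rho(2) - phi_11 rho(1)] / [1 - phi_11 rho(1)] = [0.275 - (-0.2606)(-0.2606)] / [1 - (-0.2606)(-0.2606)]
         = 0.20708764 / 0.93208764 = 0.222176.
  Update: phi_21 = phi_11 - phi_22 phi_11 = -0.2606 - (0.222176)(-0.2606) = -0.202701.
Step k = 3:
  phi_33 = [rho(3) - phi_21 rho(2) - phi_22 rho(1)] / [1 - phi_21 rho(1) - phi_22 rho(2)]
    numerator   = 0.0911 - (-0.202701)(0.275) - (0.222176)(-0.2606) = 0.20474185
    denominator = 1 - (-0.202701)(-0.2606) - (0.222176)(0.275) = 0.88607771
  phi_33 = 0.20474185 / 0.88607771 = 0.2311.
Therefore phi_{33} = 0.2311.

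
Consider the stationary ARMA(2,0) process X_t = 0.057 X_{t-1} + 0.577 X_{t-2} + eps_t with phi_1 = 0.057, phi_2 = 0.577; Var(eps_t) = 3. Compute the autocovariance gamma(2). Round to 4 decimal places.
\gamma(2) = 2.6781

Multiply the model equation by X_{t-k} and take expectations. With theta_0 = psi_0 = 1 and psi_j the MA(infinity) weights, this gives
  gamma(k) - sum_i phi_i gamma(k-i) = c_k,
  c_k = sigma^2 * sum_{j=k..q} theta_j psi_{j-k}   (c_k = 0 for k > q),
using gamma(-m) = gamma(m).
Pure AR (q = 0): c_0 = sigma^2 = 3, c_k = 0 for k >= 1.
Equations for k = 0, 1, 2 (AR order 2, c_2 = 0):
  (E0) gamma(0) = phi_1 gamma(1) + phi_2 gamma(2) + c_0
  (E1) gamma(1) = phi_1 gamma(0) + phi_2 gamma(1) + c_1
  (E2) gamma(2) = phi_1 gamma(1) + phi_2 gamma(0)
From (E1): gamma(1) = A gamma(0) + B with
  A = phi_1 / (1 - phi_2) = 0.057 / 0.423 = 0.134752,   B = c_1 / (1 - phi_2) = 0 / 0.423 = 0.
Insert (E2) into (E0): gamma(0) (1 - phi_2^2) = phi_1 (1 + phi_2) gamma(1) + c_0.
  phi_1 (1 + phi_2) = (0.057)(1.577) = 0.089889,   1 - phi_2^2 = 0.667071.
Replace gamma(1) by A gamma(0) + B and collect gamma(0):
  gamma(0) [0.667071 - (0.089889)(0.134752)] = c_0 = 3
  gamma(0) * 0.654958 = 3
  gamma(0) = 3 / 0.654958 = 4.580444.
  gamma(1) = A gamma(0) = (0.134752)(4.580444) = 0.617223.
  gamma(2) = phi_1 gamma(1) + phi_2 gamma(0) = (0.057)(0.617223) + (0.577)(4.580444) = 2.678098.
Therefore gamma(2) = 2.6781 (to 4 decimal places).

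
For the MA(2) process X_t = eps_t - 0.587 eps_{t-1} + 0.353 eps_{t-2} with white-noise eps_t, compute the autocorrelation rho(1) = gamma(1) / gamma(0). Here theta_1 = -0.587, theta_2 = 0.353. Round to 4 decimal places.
\rho(1) = -0.5406

For an MA(q) process with theta_0 = 1, the autocovariance is
  gamma(k) = sigma^2 * sum_{i=0..q-k} theta_i * theta_{i+k},
and rho(k) = gamma(k) / gamma(0). Sigma^2 cancels.
  numerator   = (1)*(-0.587) + (-0.587)*(0.353) = -0.794211.
  denominator = (1)^2 + (-0.587)^2 + (0.353)^2 = 1.469178.
  rho(1) = -0.794211 / 1.469178 = -0.5406.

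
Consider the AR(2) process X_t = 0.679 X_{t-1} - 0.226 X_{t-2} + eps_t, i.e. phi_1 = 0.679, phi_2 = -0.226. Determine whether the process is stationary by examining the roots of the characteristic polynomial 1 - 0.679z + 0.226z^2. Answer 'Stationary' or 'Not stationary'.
\text{Stationary}

The AR(p) characteristic polynomial is P(z) = 1 - 0.679z + 0.226z^2.
Stationarity requires all roots to lie outside the unit circle, i.e. |z| > 1 for every root.
Set 1 + (-0.679) z + (0.226) z^2 = 0, i.e. a z^2 + b z + c = 0 with a = 0.226, b = -0.679, c = 1.
Discriminant D = b^2 - 4ac = (-0.679)^2 - 4*(0.226)*1 = 0.461041 - (0.904) = -0.442959.
D < 0, so the roots are the complex-conjugate pair z = (-b +/- i sqrt(-D)) / (2a) = 1.5022 +/- 1.4725i.
For a conjugate pair |z|^2 = z * conj(z) = (product of roots) = c/a = 1/(0.226) = 4.424779, so |z| = sqrt(4.424779) = 2.1035 for both roots.
Moduli of all roots: 2.1035, 2.1035.
All moduli strictly greater than 1? Yes.
Verdict: Stationary.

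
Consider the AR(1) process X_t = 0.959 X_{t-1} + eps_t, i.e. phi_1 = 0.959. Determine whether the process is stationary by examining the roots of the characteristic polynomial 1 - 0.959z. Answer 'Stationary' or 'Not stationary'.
\text{Stationary}

The AR(p) characteristic polynomial is P(z) = 1 - 0.959z.
Stationarity requires all roots to lie outside the unit circle, i.e. |z| > 1 for every root.
This is linear in z: 1 + (-0.959) z = 0  =>  z = -1/(-0.959) = 1.042753,  |z| = 1.042753.
Moduli of all roots: 1.0428.
All moduli strictly greater than 1? Yes.
Verdict: Stationary.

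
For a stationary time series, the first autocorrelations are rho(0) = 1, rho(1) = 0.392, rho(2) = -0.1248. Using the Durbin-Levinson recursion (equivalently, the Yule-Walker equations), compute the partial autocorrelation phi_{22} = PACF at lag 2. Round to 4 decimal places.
\phi_{22} = -0.3290

The PACF at lag k is phi_{kk}, the last component of the solution
to the Yule-Walker system G_k phi = r_k where
  (G_k)_{ij} = rho(|i - j|), (r_k)_i = rho(i), i,j = 1..k.
Equivalently, Durbin-Levinson gives phi_{kk} iteratively:
  phi_{11} = rho(1)
  phi_{kk} = [rho(k) - sum_{j=1..k-1} phi_{k-1,j} rho(k-j)]
            / [1 - sum_{j=1..k-1} phi_{k-1,j} rho(j)],
  phi_{k,j} = phi_{k-1,j} - phi_{kk} phi_{k-1,k-j},  j = 1..k-1.
Step k = 1:
  phi_11 = rho(1) = 0.392.
Step k = 2:
  phi_22 = [rho(2) - phi_11 rho(1)] / [1 - phi_11 rho(1)] = [-0.1248 - (0.392)(0.392)] / [1 - (0.392)(0.392)]
         = -0.278464 / 0.846336 = -0.329.
Therefore phi_{22} = -0.3290.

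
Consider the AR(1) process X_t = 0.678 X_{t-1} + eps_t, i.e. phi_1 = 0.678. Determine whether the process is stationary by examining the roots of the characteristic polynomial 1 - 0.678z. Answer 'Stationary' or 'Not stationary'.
\text{Stationary}

The AR(p) characteristic polynomial is P(z) = 1 - 0.678z.
Stationarity requires all roots to lie outside the unit circle, i.e. |z| > 1 for every root.
This is linear in z: 1 + (-0.678) z = 0  =>  z = -1/(-0.678) = 1.474926,  |z| = 1.474926.
Moduli of all roots: 1.4749.
All moduli strictly greater than 1? Yes.
Verdict: Stationary.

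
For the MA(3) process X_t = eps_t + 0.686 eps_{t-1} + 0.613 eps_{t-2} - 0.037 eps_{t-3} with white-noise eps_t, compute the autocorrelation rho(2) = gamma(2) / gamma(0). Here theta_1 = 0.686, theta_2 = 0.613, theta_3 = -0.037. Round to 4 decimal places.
\rho(2) = 0.3180

For an MA(q) process with theta_0 = 1, the autocovariance is
  gamma(k) = sigma^2 * sum_{i=0..q-k} theta_i * theta_{i+k},
and rho(k) = gamma(k) / gamma(0). Sigma^2 cancels.
  numerator   = (1)*(0.613) + (0.686)*(-0.037) = 0.587618.
  denominator = (1)^2 + (0.686)^2 + (0.613)^2 + (-0.037)^2 = 1.847734.
  rho(2) = 0.587618 / 1.847734 = 0.3180.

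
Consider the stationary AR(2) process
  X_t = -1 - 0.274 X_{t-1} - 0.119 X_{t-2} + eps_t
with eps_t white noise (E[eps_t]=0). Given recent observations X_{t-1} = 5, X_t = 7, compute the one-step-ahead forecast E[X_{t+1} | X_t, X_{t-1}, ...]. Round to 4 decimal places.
E[X_{t+1} \mid \mathcal F_t] = -3.5130

For an AR(p) model X_t = c + sum_i phi_i X_{t-i} + eps_t, the
one-step-ahead conditional mean is
  E[X_{t+1} | X_t, ...] = c + sum_i phi_i X_{t+1-i}.
Substitute known values:
  E[X_{t+1} | ...] = -1 + (-0.274) * (7) + (-0.119) * (5)
                   = -3.5130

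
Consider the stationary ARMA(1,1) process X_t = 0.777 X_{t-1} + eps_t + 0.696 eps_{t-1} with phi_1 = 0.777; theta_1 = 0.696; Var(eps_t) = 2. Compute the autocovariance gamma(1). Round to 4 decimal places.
\gamma(1) = 11.4547

Multiply the model equation by X_{t-k} and take expectations. With theta_0 = psi_0 = 1 and psi_j the MA(infinity) weights, this gives
  gamma(k) - sum_i phi_i gamma(k-i) = c_k,
  c_k = sigma^2 * sum_{j=k..q} theta_j psi_{j-k}   (c_k = 0 for k > q),
using gamma(-m) = gamma(m).
psi-weights needed (psi_j = theta_j + sum_i phi_i psi_{j-i}):
  psi_1 = theta_1 + phi_1 = 0.696 + (0.777) = 1.473
Right-hand sides:
  c_0 = sigma^2 (1 + theta_1 psi_1) = 2 * (1 + (0.696)(1.473)) = 2 * 2.025208 = 4.050416
  c_1 = sigma^2 theta_1 = 2 * (0.696) = 1.392
  c_2 = 0
Equations for k = 0 and k = 1 (AR order 1):
  gamma(0) = phi_1 gamma(1) + c_0
  gamma(1) = phi_1 gamma(0) + c_1
Substituting the second into the first: gamma(0) (1 - phi_1^2) = c_0 + phi_1 c_1, so
  gamma(0) = (c_0 + phi_1 c_1) / (1 - phi_1^2) = (4.050416 + (0.777)(1.392)) / (1 - (0.777)^2) = 5.132 / 0.396271 = 12.950733.
  gamma(1) = phi_1 gamma(0) + c_1 = (0.777)(12.950733) + (1.392) = 11.45472.
Therefore gamma(1) = 11.4547 (to 4 decimal places).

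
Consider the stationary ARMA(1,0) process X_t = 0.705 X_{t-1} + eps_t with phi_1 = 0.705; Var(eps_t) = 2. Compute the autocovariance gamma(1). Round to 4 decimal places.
\gamma(1) = 2.8033

Multiply the model equation by X_{t-k} and take expectations. With theta_0 = psi_0 = 1 and psi_j the MA(infinity) weights, this gives
  gamma(k) - sum_i phi_i gamma(k-i) = c_k,
  c_k = sigma^2 * sum_{j=k..q} theta_j psi_{j-k}   (c_k = 0 for k > q),
using gamma(-m) = gamma(m).
Pure AR (q = 0): c_0 = sigma^2 = 2, c_k = 0 for k >= 1.
Equations for k = 0 and k = 1 (AR order 1):
  gamma(0) = phi_1 gamma(1) + c_0
  gamma(1) = phi_1 gamma(0) + c_1
Substituting the second into the first: gamma(0) (1 - phi_1^2) = c_0 + phi_1 c_1, so
  gamma(0) = c_0 / (1 - phi_1^2) = 2 / (1 - (0.705)^2) = 2 / 0.502975 = 3.976341.
  gamma(1) = phi_1 gamma(0) = (0.705)(3.976341) = 2.80332.
Therefore gamma(1) = 2.8033 (to 4 decimal places).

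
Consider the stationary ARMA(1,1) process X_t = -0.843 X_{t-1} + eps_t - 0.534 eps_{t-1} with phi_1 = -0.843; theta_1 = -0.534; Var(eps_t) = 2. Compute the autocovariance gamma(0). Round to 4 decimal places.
\gamma(0) = 15.1061

Multiply the model equation by X_{t-k} and take expectations. With theta_0 = psi_0 = 1 and psi_j the MA(infinity) weights, this gives
  gamma(k) - sum_i phi_i gamma(k-i) = c_k,
  c_k = sigma^2 * sum_{j=k..q} theta_j psi_{j-k}   (c_k = 0 for k > q),
using gamma(-m) = gamma(m).
psi-weights needed (psi_j = theta_j + sum_i phi_i psi_{j-i}):
  psi_1 = theta_1 + phi_1 = -0.534 + (-0.843) = -1.377
Right-hand sides:
  c_0 = sigma^2 (1 + theta_1 psi_1) = 2 * (1 + (-0.534)(-1.377)) = 2 * 1.735318 = 3.470636
  c_1 = sigma^2 theta_1 = 2 * (-0.534) = -1.068
  c_2 = 0
Equations for k = 0 and k = 1 (AR order 1):
  gamma(0) = phi_1 gamma(1) + c_0
  gamma(1) = phi_1 gamma(0) + c_1
Substituting the second into the first: gamma(0) (1 - phi_1^2) = c_0 + phi_1 c_1, so
  gamma(0) = (c_0 + phi_1 c_1) / (1 - phi_1^2) = (3.470636 + (-0.843)(-1.068)) / (1 - (-0.843)^2) = 4.37096 / 0.289351 = 15.106082.
Therefore gamma(0) = 15.1061 (to 4 decimal places).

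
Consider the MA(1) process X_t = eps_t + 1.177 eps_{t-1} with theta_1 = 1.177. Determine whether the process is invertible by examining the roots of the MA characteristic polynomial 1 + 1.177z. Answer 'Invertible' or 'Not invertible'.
\text{Not invertible}

The MA(q) characteristic polynomial is P(z) = 1 + 1.177z.
Invertibility requires all roots to lie outside the unit circle, i.e. |z| > 1 for every root.
This is linear in z: 1 + (1.177) z = 0  =>  z = -1/(1.177) = -0.849618,  |z| = 0.849618.
Moduli of all roots: 0.8496.
All moduli strictly greater than 1? No.
Verdict: Not invertible.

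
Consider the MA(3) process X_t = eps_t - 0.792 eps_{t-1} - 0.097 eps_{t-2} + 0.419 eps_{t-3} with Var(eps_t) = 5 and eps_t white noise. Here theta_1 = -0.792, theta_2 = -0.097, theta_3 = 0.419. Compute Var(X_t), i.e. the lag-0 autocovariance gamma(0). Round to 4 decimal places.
\gamma(0) = 9.0612

For an MA(q) process X_t = eps_t + sum_i theta_i eps_{t-i} with
Var(eps_t) = sigma^2, the variance is
  gamma(0) = sigma^2 * (1 + sum_i theta_i^2).
  sum_i theta_i^2 = (-0.792)^2 + (-0.097)^2 + (0.419)^2 = 0.627264 + 0.009409 + 0.175561 = 0.812234.
  gamma(0) = 5 * (1 + 0.812234) = 5 * 1.812234 = 9.06117, which rounds to 9.0612.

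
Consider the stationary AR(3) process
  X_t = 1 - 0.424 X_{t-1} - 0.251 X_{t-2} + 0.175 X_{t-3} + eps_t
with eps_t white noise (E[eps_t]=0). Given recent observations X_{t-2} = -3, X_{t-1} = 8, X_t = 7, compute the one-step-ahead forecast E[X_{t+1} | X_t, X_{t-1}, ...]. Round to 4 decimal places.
E[X_{t+1} \mid \mathcal F_t] = -4.5010

For an AR(p) model X_t = c + sum_i phi_i X_{t-i} + eps_t, the
one-step-ahead conditional mean is
  E[X_{t+1} | X_t, ...] = c + sum_i phi_i X_{t+1-i}.
Substitute known values:
  E[X_{t+1} | ...] = 1 + (-0.424) * (7) + (-0.251) * (8) + (0.175) * (-3)
                   = -4.5010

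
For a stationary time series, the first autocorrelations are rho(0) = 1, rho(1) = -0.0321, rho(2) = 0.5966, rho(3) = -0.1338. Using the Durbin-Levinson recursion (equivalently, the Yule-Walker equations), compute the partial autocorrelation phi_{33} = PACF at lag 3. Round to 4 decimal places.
\phi_{33} = -0.1661

The PACF at lag k is phi_{kk}, the last component of the solution
to the Yule-Walker system G_k phi = r_k where
  (G_k)_{ij} = rho(|i - j|), (r_k)_i = rho(i), i,j = 1..k.
Equivalently, Durbin-Levinson gives phi_{kk} iteratively:
  phi_{11} = rho(1)
  phi_{kk} = [rho(k) - sum_{j=1..k-1} phi_{k-1,j} rho(k-j)]
            / [1 - sum_{j=1..k-1} phi_{k-1,j} rho(j)],
  phi_{k,j} = phi_{k-1,j} - phi_{kk} phi_{k-1,k-j},  j = 1..k-1.
Step k = 1:
  phi_11 = rho(1) = -0.0321.
Step k = 2:
  phi_22 = [rho(2) - phi_11 rho(1)] / [1 - phi_11 rho(1)] = [0.5966 - (-0.0321)(-0.0321)] / [1 - (-0.0321)(-0.0321)]
         = 0.59556959 / 0.99896959 = 0.596184.
  Update: phi_21 = phi_11 - phi_22 phi_11 = -0.0321 - (0.596184)(-0.0321) = -0.012962.
Step k = 3:
  phi_33 = [rho(3) - phi_21 rho(2) - phi_22 rho(1)] / [1 - phi_21 rho(1) - phi_22 rho(2)]
    numerator   = -0.1338 - (-0.012962)(0.5966) - (0.596184)(-0.0321) = -0.10692907
    denominator = 1 - (-0.012962)(-0.0321) - (0.596184)(0.5966) = 0.64390059
  phi_33 = -0.10692907 / 0.64390059 = -0.1661.
Therefore phi_{33} = -0.1661.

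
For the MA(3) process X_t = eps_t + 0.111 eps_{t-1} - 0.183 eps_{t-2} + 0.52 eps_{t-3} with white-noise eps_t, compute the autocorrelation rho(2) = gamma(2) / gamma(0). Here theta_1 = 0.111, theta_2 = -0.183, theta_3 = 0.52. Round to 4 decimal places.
\rho(2) = -0.0952

For an MA(q) process with theta_0 = 1, the autocovariance is
  gamma(k) = sigma^2 * sum_{i=0..q-k} theta_i * theta_{i+k},
and rho(k) = gamma(k) / gamma(0). Sigma^2 cancels.
  numerator   = (1)*(-0.183) + (0.111)*(0.52) = -0.12528.
  denominator = (1)^2 + (0.111)^2 + (-0.183)^2 + (0.52)^2 = 1.31621.
  rho(2) = -0.12528 / 1.31621 = -0.0952.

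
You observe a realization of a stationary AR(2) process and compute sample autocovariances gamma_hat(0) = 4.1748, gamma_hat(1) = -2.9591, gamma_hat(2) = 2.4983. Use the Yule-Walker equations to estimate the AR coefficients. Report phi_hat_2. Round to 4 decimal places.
\hat\phi_{2} = 0.1930

The Yule-Walker equations for an AR(p) process read, in matrix form,
  Gamma_p phi = r_p,   with   (Gamma_p)_{ij} = gamma(|i - j|),
                       (r_p)_i = gamma(i),   i,j = 1..p.
Substitute the sample gammas (Toeplitz matrix and right-hand side of size 2):
  Gamma_p = [[4.1748, -2.9591], [-2.9591, 4.1748]]
  r_p     = [-2.9591, 2.4983]
Written out:
  4.1748 phi_1 - 2.9591 phi_2 = -2.9591
  -2.9591 phi_1 + 4.1748 phi_2 = 2.4983
Solve by Cramer's rule:
  det = gamma(0)^2 - gamma(1)^2 = (4.1748)^2 - (-2.9591)^2 = 17.42895504 - 8.75627281 = 8.67268223
  phi_hat_1 = [gamma(1) gamma(0) - gamma(1) gamma(2)] / det = [(-2.9591)(4.1748) - (-2.9591)(2.4983)] / 8.67268223 = -4.96093115 / 8.67268223 = -0.572
  phi_hat_2 = [gamma(0) gamma(2) - gamma(1)^2] / det = [(4.1748)(2.4983) - (-2.9591)^2] / 8.67268223 = 1.67363003 / 8.67268223 = 0.193
So phi_hat = [-0.5720, 0.1930].
Therefore phi_hat_2 = 0.1930.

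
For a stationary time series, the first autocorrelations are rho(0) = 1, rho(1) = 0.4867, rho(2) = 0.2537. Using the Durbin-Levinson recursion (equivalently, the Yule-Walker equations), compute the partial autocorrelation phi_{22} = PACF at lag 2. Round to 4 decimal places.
\phi_{22} = 0.0220

The PACF at lag k is phi_{kk}, the last component of the solution
to the Yule-Walker system G_k phi = r_k where
  (G_k)_{ij} = rho(|i - j|), (r_k)_i = rho(i), i,j = 1..k.
Equivalently, Durbin-Levinson gives phi_{kk} iteratively:
  phi_{11} = rho(1)
  phi_{kk} = [rho(k) - sum_{j=1..k-1} phi_{k-1,j} rho(k-j)]
            / [1 - sum_{j=1..k-1} phi_{k-1,j} rho(j)],
  phi_{k,j} = phi_{k-1,j} - phi_{kk} phi_{k-1,k-j},  j = 1..k-1.
Step k = 1:
  phi_11 = rho(1) = 0.4867.
Step k = 2:
  phi_22 = [rho(2) - phi_11 rho(1)] / [1 - phi_11 rho(1)] = [0.2537 - (0.4867)(0.4867)] / [1 - (0.4867)(0.4867)]
         = 0.01682311 / 0.76312311 = 0.022.
Therefore phi_{22} = 0.0220.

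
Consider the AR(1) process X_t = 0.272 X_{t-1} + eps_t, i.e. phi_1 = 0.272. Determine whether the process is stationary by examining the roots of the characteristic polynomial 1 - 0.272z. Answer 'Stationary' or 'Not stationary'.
\text{Stationary}

The AR(p) characteristic polynomial is P(z) = 1 - 0.272z.
Stationarity requires all roots to lie outside the unit circle, i.e. |z| > 1 for every root.
This is linear in z: 1 + (-0.272) z = 0  =>  z = -1/(-0.272) = 3.676471,  |z| = 3.676471.
Moduli of all roots: 3.6765.
All moduli strictly greater than 1? Yes.
Verdict: Stationary.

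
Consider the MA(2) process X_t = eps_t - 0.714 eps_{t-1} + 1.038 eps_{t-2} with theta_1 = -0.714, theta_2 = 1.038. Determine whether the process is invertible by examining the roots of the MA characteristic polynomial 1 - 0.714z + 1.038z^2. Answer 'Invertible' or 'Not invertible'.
\text{Not invertible}

The MA(q) characteristic polynomial is P(z) = 1 - 0.714z + 1.038z^2.
Invertibility requires all roots to lie outside the unit circle, i.e. |z| > 1 for every root.
Set 1 + (-0.714) z + (1.038) z^2 = 0, i.e. a z^2 + b z + c = 0 with a = 1.038, b = -0.714, c = 1.
Discriminant D = b^2 - 4ac = (-0.714)^2 - 4*(1.038)*1 = 0.509796 - (4.152) = -3.642204.
D < 0, so the roots are the complex-conjugate pair z = (-b +/- i sqrt(-D)) / (2a) = 0.3439 +/- 0.9193i.
For a conjugate pair |z|^2 = z * conj(z) = (product of roots) = c/a = 1/(1.038) = 0.963391, so |z| = sqrt(0.963391) = 0.9815 for both roots.
Moduli of all roots: 0.9815, 0.9815.
All moduli strictly greater than 1? No.
Verdict: Not invertible.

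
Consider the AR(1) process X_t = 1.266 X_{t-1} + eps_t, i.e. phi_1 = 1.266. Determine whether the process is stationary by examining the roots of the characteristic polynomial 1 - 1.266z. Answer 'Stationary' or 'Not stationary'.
\text{Not stationary}

The AR(p) characteristic polynomial is P(z) = 1 - 1.266z.
Stationarity requires all roots to lie outside the unit circle, i.e. |z| > 1 for every root.
This is linear in z: 1 + (-1.266) z = 0  =>  z = -1/(-1.266) = 0.789889,  |z| = 0.789889.
Moduli of all roots: 0.7899.
All moduli strictly greater than 1? No.
Verdict: Not stationary.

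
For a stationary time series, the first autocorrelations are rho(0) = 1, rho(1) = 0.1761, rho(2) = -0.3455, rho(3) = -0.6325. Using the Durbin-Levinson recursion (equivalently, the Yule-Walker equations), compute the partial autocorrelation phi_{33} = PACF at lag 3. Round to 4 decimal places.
\phi_{33} = -0.5830

The PACF at lag k is phi_{kk}, the last component of the solution
to the Yule-Walker system G_k phi = r_k where
  (G_k)_{ij} = rho(|i - j|), (r_k)_i = rho(i), i,j = 1..k.
Equivalently, Durbin-Levinson gives phi_{kk} iteratively:
  phi_{11} = rho(1)
  phi_{kk} = [rho(k) - sum_{j=1..k-1} phi_{k-1,j} rho(k-j)]
            / [1 - sum_{j=1..k-1} phi_{k-1,j} rho(j)],
  phi_{k,j} = phi_{k-1,j} - phi_{kk} phi_{k-1,k-j},  j = 1..k-1.
Step k = 1:
  phi_11 = rho(1) = 0.1761.
Step k = 2:
  phi_22 = [rho(2) - phi_11 rho(1)] / [1 - phi_11 rho(1)] = [-0.3455 - (0.1761)(0.1761)] / [1 - (0.1761)(0.1761)]
         = -0.37651121 / 0.96898879 = -0.388561.
  Update: phi_21 = phi_11 - phi_22 phi_11 = 0.1761 - (-0.388561)(0.1761) = 0.244526.
Step k = 3:
  phi_33 = [rho(3) - phi_21 rho(2) - phi_22 rho(1)] / [1 - phi_21 rho(1) - phi_22 rho(2)]
    numerator   = -0.6325 - (0.244526)(-0.3455) - (-0.388561)(0.1761) = -0.47959083
    denominator = 1 - (0.244526)(0.1761) - (-0.388561)(-0.3455) = 0.82269123
  phi_33 = -0.47959083 / 0.82269123 = -0.583.
Therefore phi_{33} = -0.5830.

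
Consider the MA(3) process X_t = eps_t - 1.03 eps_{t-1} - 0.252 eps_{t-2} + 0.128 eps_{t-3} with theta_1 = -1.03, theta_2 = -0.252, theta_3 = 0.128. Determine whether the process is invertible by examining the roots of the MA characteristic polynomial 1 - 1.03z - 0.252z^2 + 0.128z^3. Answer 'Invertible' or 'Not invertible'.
\text{Not invertible}

The MA(q) characteristic polynomial is P(z) = 1 - 1.03z - 0.252z^2 + 0.128z^3.
Invertibility requires all roots to lie outside the unit circle, i.e. |z| > 1 for every root.
Degree 3: look for a simple real root z0 first, then factor out (1 - z/z0) and solve the remaining quadratic.
Testing z0 = -2.5: P(-2.5) = 1 + (-1.03)(-2.5) + (-0.252)(-2.5)^2 + (0.128)(-2.5)^3
  = 1 + (2.575) + (-1.575) + (-2) = 0.  So z_0 = -2.5 is a root, |z_0| = 2.5.
Divide out the factor (1 + 0.4 z) = (1 - z/z0) (since 1/z0 = -0.4):
  P(z) = (1 + 0.4 z)(1 + (-1.43) z + (0.32) z^2)
  [check: z-coef -1.43 - (-0.4) = -1.03; z^2-coef 0.32 - (-0.4)(-1.43) = -0.252; z^3-coef -(-0.4)(0.32) = 0.128.]
Remaining roots from the quadratic factor 1 + (-1.43) z + (0.32) z^2:
  Set 1 + (-1.43) z + (0.32) z^2 = 0, i.e. a z^2 + b z + c = 0 with a = 0.32, b = -1.43, c = 1.
  Discriminant D = b^2 - 4ac = (-1.43)^2 - 4*(0.32)*1 = 2.0449 - (1.28) = 0.7649.
  D >= 0, so the roots are real: z = (-b +/- sqrt(D)) / (2a) = (1.43 +/- 0.874586) / (0.64).
    z_1 = (1.43 + 0.874586) / (0.64) = 3.6009,   |z_1| = 3.6009.
    z_2 = (1.43 - 0.874586) / (0.64) = 0.8678,   |z_2| = 0.8678.
Moduli of all roots: 2.5000, 3.6009, 0.8678.
All moduli strictly greater than 1? No.
Verdict: Not invertible.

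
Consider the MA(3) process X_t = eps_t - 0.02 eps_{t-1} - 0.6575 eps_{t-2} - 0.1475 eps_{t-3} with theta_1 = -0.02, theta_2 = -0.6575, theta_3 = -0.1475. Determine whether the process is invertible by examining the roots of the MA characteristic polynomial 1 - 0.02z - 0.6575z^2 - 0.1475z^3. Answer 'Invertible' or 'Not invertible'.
\text{Invertible}

The MA(q) characteristic polynomial is P(z) = 1 - 0.02z - 0.6575z^2 - 0.1475z^3.
Invertibility requires all roots to lie outside the unit circle, i.e. |z| > 1 for every root.
Degree 3: look for a simple real root z0 first, then factor out (1 - z/z0) and solve the remaining quadratic.
Testing z0 = -4: P(-4) = 1 + (-0.02)(-4) + (-0.6575)(-4)^2 + (-0.1475)(-4)^3
  = 1 + (0.08) + (-10.52) + (9.44) = 0.  So z_0 = -4 is a root, |z_0| = 4.
Divide out the factor (1 + 0.25 z) = (1 - z/z0) (since 1/z0 = -0.25):
  P(z) = (1 + 0.25 z)(1 + (-0.27) z + (-0.59) z^2)
  [check: z-coef -0.27 - (-0.25) = -0.02; z^2-coef -0.59 - (-0.25)(-0.27) = -0.6575; z^3-coef -(-0.25)(-0.59) = -0.1475.]
Remaining roots from the quadratic factor 1 + (-0.27) z + (-0.59) z^2:
  Set 1 + (-0.27) z + (-0.59) z^2 = 0, i.e. a z^2 + b z + c = 0 with a = -0.59, b = -0.27, c = 1.
  Discriminant D = b^2 - 4ac = (-0.27)^2 - 4*(-0.59)*1 = 0.0729 - (-2.36) = 2.4329.
  D >= 0, so the roots are real: z = (-b +/- sqrt(D)) / (2a) = (0.27 +/- 1.559776) / (-1.18).
    z_1 = (0.27 + 1.559776) / (-1.18) = -1.5507,   |z_1| = 1.5507.
    z_2 = (0.27 - 1.559776) / (-1.18) = 1.093,   |z_2| = 1.093.
Moduli of all roots: 4.0000, 1.5507, 1.0930.
All moduli strictly greater than 1? Yes.
Verdict: Invertible.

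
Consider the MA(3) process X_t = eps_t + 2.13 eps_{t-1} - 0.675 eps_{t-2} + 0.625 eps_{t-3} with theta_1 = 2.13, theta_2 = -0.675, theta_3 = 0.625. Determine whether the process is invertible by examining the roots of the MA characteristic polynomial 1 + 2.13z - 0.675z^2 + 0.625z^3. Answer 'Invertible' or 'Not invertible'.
\text{Not invertible}

The MA(q) characteristic polynomial is P(z) = 1 + 2.13z - 0.675z^2 + 0.625z^3.
Invertibility requires all roots to lie outside the unit circle, i.e. |z| > 1 for every root.
Degree 3: look for a simple real root z0 first, then factor out (1 - z/z0) and solve the remaining quadratic.
Testing z0 = -0.4: P(-0.4) = 1 + (2.13)(-0.4) + (-0.675)(-0.4)^2 + (0.625)(-0.4)^3
  = 1 + (-0.852) + (-0.108) + (-0.04) = 0.  So z_0 = -0.4 is a root, |z_0| = 0.4.
Divide out the factor (1 + 2.5 z) = (1 - z/z0) (since 1/z0 = -2.5):
  P(z) = (1 + 2.5 z)(1 + (-0.37) z + (0.25) z^2)
  [check: z-coef -0.37 - (-2.5) = 2.13; z^2-coef 0.25 - (-2.5)(-0.37) = -0.675; z^3-coef -(-2.5)(0.25) = 0.625.]
Remaining roots from the quadratic factor 1 + (-0.37) z + (0.25) z^2:
  Set 1 + (-0.37) z + (0.25) z^2 = 0, i.e. a z^2 + b z + c = 0 with a = 0.25, b = -0.37, c = 1.
  Discriminant D = b^2 - 4ac = (-0.37)^2 - 4*(0.25)*1 = 0.1369 - (1) = -0.8631.
  D < 0, so the roots are the complex-conjugate pair z = (-b +/- i sqrt(-D)) / (2a) = 0.74 +/- 1.8581i.
  For a conjugate pair |z|^2 = z * conj(z) = (product of roots) = c/a = 1/(0.25) = 4, so |z| = sqrt(4) = 2 for both roots.
Moduli of all roots: 0.4000, 2.0000, 2.0000.
All moduli strictly greater than 1? No.
Verdict: Not invertible.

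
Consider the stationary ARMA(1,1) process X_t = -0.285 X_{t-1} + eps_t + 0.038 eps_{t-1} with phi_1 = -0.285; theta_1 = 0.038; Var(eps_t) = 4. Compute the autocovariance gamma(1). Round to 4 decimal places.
\gamma(1) = -1.0637

Multiply the model equation by X_{t-k} and take expectations. With theta_0 = psi_0 = 1 and psi_j the MA(infinity) weights, this gives
  gamma(k) - sum_i phi_i gamma(k-i) = c_k,
  c_k = sigma^2 * sum_{j=k..q} theta_j psi_{j-k}   (c_k = 0 for k > q),
using gamma(-m) = gamma(m).
psi-weights needed (psi_j = theta_j + sum_i phi_i psi_{j-i}):
  psi_1 = theta_1 + phi_1 = 0.038 + (-0.285) = -0.247
Right-hand sides:
  c_0 = sigma^2 (1 + theta_1 psi_1) = 4 * (1 + (0.038)(-0.247)) = 4 * 0.990614 = 3.962456
  c_1 = sigma^2 theta_1 = 4 * (0.038) = 0.152
  c_2 = 0
Equations for k = 0 and k = 1 (AR order 1):
  gamma(0) = phi_1 gamma(1) + c_0
  gamma(1) = phi_1 gamma(0) + c_1
Substituting the second into the first: gamma(0) (1 - phi_1^2) = c_0 + phi_1 c_1, so
  gamma(0) = (c_0 + phi_1 c_1) / (1 - phi_1^2) = (3.962456 + (-0.285)(0.152)) / (1 - (-0.285)^2) = 3.919136 / 0.918775 = 4.26561.
  gamma(1) = phi_1 gamma(0) + c_1 = (-0.285)(4.26561) + (0.152) = -1.063699.
Therefore gamma(1) = -1.0637 (to 4 decimal places).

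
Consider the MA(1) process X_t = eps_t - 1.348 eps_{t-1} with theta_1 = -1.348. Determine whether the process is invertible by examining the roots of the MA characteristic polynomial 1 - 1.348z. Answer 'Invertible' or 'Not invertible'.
\text{Not invertible}

The MA(q) characteristic polynomial is P(z) = 1 - 1.348z.
Invertibility requires all roots to lie outside the unit circle, i.e. |z| > 1 for every root.
This is linear in z: 1 + (-1.348) z = 0  =>  z = -1/(-1.348) = 0.74184,  |z| = 0.74184.
Moduli of all roots: 0.7418.
All moduli strictly greater than 1? No.
Verdict: Not invertible.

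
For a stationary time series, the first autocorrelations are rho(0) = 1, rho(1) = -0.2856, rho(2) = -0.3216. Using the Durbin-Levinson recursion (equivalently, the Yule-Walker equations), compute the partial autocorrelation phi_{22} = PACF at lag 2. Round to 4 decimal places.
\phi_{22} = -0.4390

The PACF at lag k is phi_{kk}, the last component of the solution
to the Yule-Walker system G_k phi = r_k where
  (G_k)_{ij} = rho(|i - j|), (r_k)_i = rho(i), i,j = 1..k.
Equivalently, Durbin-Levinson gives phi_{kk} iteratively:
  phi_{11} = rho(1)
  phi_{kk} = [rho(k) - sum_{j=1..k-1} phi_{k-1,j} rho(k-j)]
            / [1 - sum_{j=1..k-1} phi_{k-1,j} rho(j)],
  phi_{k,j} = phi_{k-1,j} - phi_{kk} phi_{k-1,k-j},  j = 1..k-1.
Step k = 1:
  phi_11 = rho(1) = -0.2856.
Step k = 2:
  phi_22 = [rho(2) - phi_11 rho(1)] / [1 - phi_11 rho(1)] = [-0.3216 - (-0.2856)(-0.2856)] / [1 - (-0.2856)(-0.2856)]
         = -0.40316736 / 0.91843264 = -0.439.
Therefore phi_{22} = -0.4390.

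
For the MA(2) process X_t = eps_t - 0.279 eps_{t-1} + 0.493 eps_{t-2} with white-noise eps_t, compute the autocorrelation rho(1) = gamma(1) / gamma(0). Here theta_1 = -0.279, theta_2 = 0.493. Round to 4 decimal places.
\rho(1) = -0.3154

For an MA(q) process with theta_0 = 1, the autocovariance is
  gamma(k) = sigma^2 * sum_{i=0..q-k} theta_i * theta_{i+k},
and rho(k) = gamma(k) / gamma(0). Sigma^2 cancels.
  numerator   = (1)*(-0.279) + (-0.279)*(0.493) = -0.416547.
  denominator = (1)^2 + (-0.279)^2 + (0.493)^2 = 1.32089.
  rho(1) = -0.416547 / 1.32089 = -0.3154.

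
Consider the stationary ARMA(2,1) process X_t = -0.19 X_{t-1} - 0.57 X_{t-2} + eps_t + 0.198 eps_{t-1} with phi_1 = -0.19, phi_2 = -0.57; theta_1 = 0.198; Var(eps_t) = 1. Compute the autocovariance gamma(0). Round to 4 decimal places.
\gamma(0) = 1.4902

Multiply the model equation by X_{t-k} and take expectations. With theta_0 = psi_0 = 1 and psi_j the MA(infinity) weights, this gives
  gamma(k) - sum_i phi_i gamma(k-i) = c_k,
  c_k = sigma^2 * sum_{j=k..q} theta_j psi_{j-k}   (c_k = 0 for k > q),
using gamma(-m) = gamma(m).
psi-weights needed (psi_j = theta_j + sum_i phi_i psi_{j-i}):
  psi_1 = theta_1 + phi_1 = 0.198 + (-0.19) = 0.008
Right-hand sides:
  c_0 = sigma^2 (1 + theta_1 psi_1) = 1 * (1 + (0.198)(0.008)) = 1 * 1.001584 = 1.001584
  c_1 = sigma^2 theta_1 = 1 * (0.198) = 0.198
  c_2 = 0
Equations for k = 0, 1, 2 (AR order 2, c_2 = 0):
  (E0) gamma(0) = phi_1 gamma(1) + phi_2 gamma(2) + c_0
  (E1) gamma(1) = phi_1 gamma(0) + phi_2 gamma(1) + c_1
  (E2) gamma(2) = phi_1 gamma(1) + phi_2 gamma(0)
From (E1): gamma(1) = A gamma(0) + B with
  A = phi_1 / (1 - phi_2) = -0.19 / 1.57 = -0.121019,   B = c_1 / (1 - phi_2) = 0.198 / 1.57 = 0.126115.
Insert (E2) into (E0): gamma(0) (1 - phi_2^2) = phi_1 (1 + phi_2) gamma(1) + c_0.
  phi_1 (1 + phi_2) = (-0.19)(0.43) = -0.0817,   1 - phi_2^2 = 0.6751.
Replace gamma(1) by A gamma(0) + B and collect gamma(0):
  gamma(0) [0.6751 - (-0.0817)(-0.121019)] = (-0.0817)(0.126115) + 1.001584
  gamma(0) * 0.665213 = 0.99128
  gamma(0) = 0.99128 / 0.665213 = 1.490171.
Therefore gamma(0) = 1.4902 (to 4 decimal places).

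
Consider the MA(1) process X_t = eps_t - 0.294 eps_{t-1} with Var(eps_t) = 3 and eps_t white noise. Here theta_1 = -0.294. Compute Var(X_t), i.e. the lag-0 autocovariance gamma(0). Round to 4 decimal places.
\gamma(0) = 3.2593

For an MA(q) process X_t = eps_t + sum_i theta_i eps_{t-i} with
Var(eps_t) = sigma^2, the variance is
  gamma(0) = sigma^2 * (1 + sum_i theta_i^2).
  sum_i theta_i^2 = (-0.294)^2 = 0.086436.
  gamma(0) = 3 * (1 + 0.086436) = 3 * 1.086436 = 3.259308, which rounds to 3.2593.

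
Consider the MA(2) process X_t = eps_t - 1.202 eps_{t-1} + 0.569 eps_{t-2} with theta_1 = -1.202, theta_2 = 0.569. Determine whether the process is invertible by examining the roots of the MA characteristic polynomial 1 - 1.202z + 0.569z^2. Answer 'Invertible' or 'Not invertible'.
\text{Invertible}

The MA(q) characteristic polynomial is P(z) = 1 - 1.202z + 0.569z^2.
Invertibility requires all roots to lie outside the unit circle, i.e. |z| > 1 for every root.
Set 1 + (-1.202) z + (0.569) z^2 = 0, i.e. a z^2 + b z + c = 0 with a = 0.569, b = -1.202, c = 1.
Discriminant D = b^2 - 4ac = (-1.202)^2 - 4*(0.569)*1 = 1.444804 - (2.276) = -0.831196.
D < 0, so the roots are the complex-conjugate pair z = (-b +/- i sqrt(-D)) / (2a) = 1.0562 +/- 0.8011i.
For a conjugate pair |z|^2 = z * conj(z) = (product of roots) = c/a = 1/(0.569) = 1.757469, so |z| = sqrt(1.757469) = 1.3257 for both roots.
Moduli of all roots: 1.3257, 1.3257.
All moduli strictly greater than 1? Yes.
Verdict: Invertible.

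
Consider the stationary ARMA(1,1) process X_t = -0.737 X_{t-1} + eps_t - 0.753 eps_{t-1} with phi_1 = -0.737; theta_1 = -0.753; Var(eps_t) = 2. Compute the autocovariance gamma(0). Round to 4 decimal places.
\gamma(0) = 11.7196

Multiply the model equation by X_{t-k} and take expectations. With theta_0 = psi_0 = 1 and psi_j the MA(infinity) weights, this gives
  gamma(k) - sum_i phi_i gamma(k-i) = c_k,
  c_k = sigma^2 * sum_{j=k..q} theta_j psi_{j-k}   (c_k = 0 for k > q),
using gamma(-m) = gamma(m).
psi-weights needed (psi_j = theta_j + sum_i phi_i psi_{j-i}):
  psi_1 = theta_1 + phi_1 = -0.753 + (-0.737) = -1.49
Right-hand sides:
  c_0 = sigma^2 (1 + theta_1 psi_1) = 2 * (1 + (-0.753)(-1.49)) = 2 * 2.12197 = 4.24394
  c_1 = sigma^2 theta_1 = 2 * (-0.753) = -1.506
  c_2 = 0
Equations for k = 0 and k = 1 (AR order 1):
  gamma(0) = phi_1 gamma(1) + c_0
  gamma(1) = phi_1 gamma(0) + c_1
Substituting the second into the first: gamma(0) (1 - phi_1^2) = c_0 + phi_1 c_1, so
  gamma(0) = (c_0 + phi_1 c_1) / (1 - phi_1^2) = (4.24394 + (-0.737)(-1.506)) / (1 - (-0.737)^2) = 5.353862 / 0.456831 = 11.719568.
Therefore gamma(0) = 11.7196 (to 4 decimal places).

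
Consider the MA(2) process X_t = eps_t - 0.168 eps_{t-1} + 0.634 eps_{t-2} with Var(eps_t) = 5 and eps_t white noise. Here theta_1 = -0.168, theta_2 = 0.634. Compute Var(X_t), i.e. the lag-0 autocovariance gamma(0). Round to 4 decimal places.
\gamma(0) = 7.1509

For an MA(q) process X_t = eps_t + sum_i theta_i eps_{t-i} with
Var(eps_t) = sigma^2, the variance is
  gamma(0) = sigma^2 * (1 + sum_i theta_i^2).
  sum_i theta_i^2 = (-0.168)^2 + (0.634)^2 = 0.028224 + 0.401956 = 0.43018.
  gamma(0) = 5 * (1 + 0.43018) = 5 * 1.43018 = 7.1509.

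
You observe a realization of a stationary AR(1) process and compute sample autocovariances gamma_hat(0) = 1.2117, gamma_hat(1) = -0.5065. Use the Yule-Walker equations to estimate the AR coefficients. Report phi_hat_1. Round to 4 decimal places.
\hat\phi_{1} = -0.4180

The Yule-Walker equations for an AR(p) process read, in matrix form,
  Gamma_p phi = r_p,   with   (Gamma_p)_{ij} = gamma(|i - j|),
                       (r_p)_i = gamma(i),   i,j = 1..p.
Substitute the sample gammas (Toeplitz matrix and right-hand side of size 1):
  Gamma_p = [[1.2117]]
  r_p     = [-0.5065]
With p = 1 this is the single equation gamma(0) phi_1 = gamma(1):
  phi_hat_1 = gamma(1) / gamma(0) = -0.5065 / 1.2117 = -0.4180.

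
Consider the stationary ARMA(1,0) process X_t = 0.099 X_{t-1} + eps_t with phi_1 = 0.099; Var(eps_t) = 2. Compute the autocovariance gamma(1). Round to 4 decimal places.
\gamma(1) = 0.2000

Multiply the model equation by X_{t-k} and take expectations. With theta_0 = psi_0 = 1 and psi_j the MA(infinity) weights, this gives
  gamma(k) - sum_i phi_i gamma(k-i) = c_k,
  c_k = sigma^2 * sum_{j=k..q} theta_j psi_{j-k}   (c_k = 0 for k > q),
using gamma(-m) = gamma(m).
Pure AR (q = 0): c_0 = sigma^2 = 2, c_k = 0 for k >= 1.
Equations for k = 0 and k = 1 (AR order 1):
  gamma(0) = phi_1 gamma(1) + c_0
  gamma(1) = phi_1 gamma(0) + c_1
Substituting the second into the first: gamma(0) (1 - phi_1^2) = c_0 + phi_1 c_1, so
  gamma(0) = c_0 / (1 - phi_1^2) = 2 / (1 - (0.099)^2) = 2 / 0.990199 = 2.019796.
  gamma(1) = phi_1 gamma(0) = (0.099)(2.019796) = 0.19996.
Therefore gamma(1) = 0.2000 (to 4 decimal places).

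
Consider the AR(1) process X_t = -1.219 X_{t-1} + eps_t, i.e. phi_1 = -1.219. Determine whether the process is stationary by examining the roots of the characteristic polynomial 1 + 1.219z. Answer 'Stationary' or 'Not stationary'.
\text{Not stationary}

The AR(p) characteristic polynomial is P(z) = 1 + 1.219z.
Stationarity requires all roots to lie outside the unit circle, i.e. |z| > 1 for every root.
This is linear in z: 1 + (1.219) z = 0  =>  z = -1/(1.219) = -0.820345,  |z| = 0.820345.
Moduli of all roots: 0.8203.
All moduli strictly greater than 1? No.
Verdict: Not stationary.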